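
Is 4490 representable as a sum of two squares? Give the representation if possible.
1² + 67² (a=1, b=67)

Factorization: 4490 = 2 × 5 × 449
By Fermat: n is sum of two squares iff every prime p ≡ 3 (mod 4) appears to even power.
All primes ≡ 3 (mod 4) appear to even power.
Search a = 0, 1, 2, … for 4490 - a² a perfect square: first hit at a = 1: 4490 - 1 = 4489 = 67².
4490 = 1² + 67² = 1 + 4489 ✓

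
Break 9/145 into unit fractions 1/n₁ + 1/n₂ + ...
1/17 + 1/309 + 1/108813 + 1/13813538318 + 1/381627681711894999930

Greedy algorithm:
9/145: ceiling(145/9) = 17, use 1/17
8/2465: ceiling(2465/8) = 309, use 1/309
7/761685: ceiling(761685/7) = 108813, use 1/108813
2/27627076635: ceiling(27627076635/2) = 13813538318, use 1/13813538318
1/381627681711894999930: ceiling(381627681711894999930/1) = 381627681711894999930, use 1/381627681711894999930
Result: 9/145 = 1/17 + 1/309 + 1/108813 + 1/13813538318 + 1/381627681711894999930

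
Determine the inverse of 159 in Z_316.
159

gcd(159, 316) = 1, so the inverse exists.
Extended Euclidean algorithm on (316, 159):
316 = 1 × 159 + 157  ⟹  157 = (1)·316 + (-1)·159
159 = 1 × 157 + 2  ⟹  2 = (-1)·316 + (2)·159
157 = 78 × 2 + 1  ⟹  1 = (79)·316 + (-157)·159
So (-157)·159 ≡ 1 (mod 316), i.e. 159^(-1) ≡ -157 ≡ 159 (mod 316).
Check: 159 × 159 = 25281 ≡ 1 (mod 316)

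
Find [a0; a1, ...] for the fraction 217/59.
[3; 1, 2, 9, 2]

Euclidean algorithm steps:
217 = 3 × 59 + 40
59 = 1 × 40 + 19
40 = 2 × 19 + 2
19 = 9 × 2 + 1
2 = 2 × 1 + 0
Continued fraction: [3; 1, 2, 9, 2]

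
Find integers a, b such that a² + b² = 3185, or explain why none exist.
7² + 56² (a=7, b=56)

Factorization: 3185 = 5 × 7^2 × 13
By Fermat: n is sum of two squares iff every prime p ≡ 3 (mod 4) appears to even power.
All primes ≡ 3 (mod 4) appear to even power.
Search a = 0, 1, 2, … for 3185 - a² a perfect square: first hit at a = 7: 3185 - 49 = 3136 = 56².
3185 = 7² + 56² = 49 + 3136 ✓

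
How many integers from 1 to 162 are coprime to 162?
54

162 = 2 × 3^4
φ(n) = n × ∏(1 - 1/p) for each prime p dividing n
φ(162) = 162 × (1 - 1/2) × (1 - 1/3) = 54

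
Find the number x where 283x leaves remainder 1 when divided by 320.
147

gcd(283, 320) = 1, so the inverse exists.
Extended Euclidean algorithm on (320, 283):
320 = 1 × 283 + 37  ⟹  37 = (1)·320 + (-1)·283
283 = 7 × 37 + 24  ⟹  24 = (-7)·320 + (8)·283
37 = 1 × 24 + 13  ⟹  13 = (8)·320 + (-9)·283
24 = 1 × 13 + 11  ⟹  11 = (-15)·320 + (17)·283
13 = 1 × 11 + 2  ⟹  2 = (23)·320 + (-26)·283
11 = 5 × 2 + 1  ⟹  1 = (-130)·320 + (147)·283
So (147)·283 ≡ 1 (mod 320), i.e. 283^(-1) ≡ 147 (mod 320).
Check: 283 × 147 = 41601 ≡ 1 (mod 320)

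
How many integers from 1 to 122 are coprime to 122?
60

122 = 2 × 61
φ(n) = n × ∏(1 - 1/p) for each prime p dividing n
φ(122) = 122 × (1 - 1/2) × (1 - 1/61) = 60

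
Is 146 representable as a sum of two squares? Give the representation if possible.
5² + 11² (a=5, b=11)

Factorization: 146 = 2 × 73
By Fermat: n is sum of two squares iff every prime p ≡ 3 (mod 4) appears to even power.
All primes ≡ 3 (mod 4) appear to even power.
Search a = 0, 1, 2, … for 146 - a² a perfect square: first hit at a = 5: 146 - 25 = 121 = 11².
146 = 5² + 11² = 25 + 121 ✓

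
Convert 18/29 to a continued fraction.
[0; 1, 1, 1, 1, 1, 3]

Euclidean algorithm steps:
18 = 0 × 29 + 18
29 = 1 × 18 + 11
18 = 1 × 11 + 7
11 = 1 × 7 + 4
7 = 1 × 4 + 3
4 = 1 × 3 + 1
3 = 3 × 1 + 0
Continued fraction: [0; 1, 1, 1, 1, 1, 3]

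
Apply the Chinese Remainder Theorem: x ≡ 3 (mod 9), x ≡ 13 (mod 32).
237

Using Chinese Remainder Theorem:
M = 9 × 32 = 288
M1 = 32, M2 = 9
y1 = 32^(-1) mod 9 = 2
y2 = 9^(-1) mod 32 = 25
x = (3×32×2 + 13×9×25) mod 288 = 237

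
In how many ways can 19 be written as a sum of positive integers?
490

p(n) counts ways to write n as a sum of positive integers (order ignored).
Euler's pentagonal recurrence: p(k) = p(k-1) + p(k-2) - p(k-5) - p(k-7) + p(k-12) + p(k-15) - ... (offsets j(3j∓1)/2, signs ++--, p(0)=1, p(<0)=0).
DP table for k = 0..18: p(0)=1, p(1)=1, p(2)=2, p(3)=3, p(4)=5, p(5)=7, p(6)=11, p(7)=15, p(8)=22, p(9)=30, p(10)=42, p(11)=56, p(12)=77, p(13)=101, p(14)=135, p(15)=176, p(16)=231, p(17)=297, p(18)=385.
Final step: p(19) = p(18) + p(17) - p(14) - p(12) + p(7) + p(4)
= 385 + 297 - 135 - 77 + 15 + 5
= 490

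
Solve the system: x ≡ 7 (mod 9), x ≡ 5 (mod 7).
61

Using Chinese Remainder Theorem:
M = 9 × 7 = 63
M1 = 7, M2 = 9
y1 = 7^(-1) mod 9 = 4
y2 = 9^(-1) mod 7 = 4
x = (7×7×4 + 5×9×4) mod 63 = 61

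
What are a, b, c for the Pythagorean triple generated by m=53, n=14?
(2613, 1484, 3005)

Euclid's formula: a = m² - n², b = 2mn, c = m² + n²
m = 53, n = 14
a = 53² - 14² = 2809 - 196 = 2613
b = 2 × 53 × 14 = 1484
c = 53² + 14² = 2809 + 196 = 3005
Verification: 2613² + 1484² = 6827769 + 2202256 = 9030025 = 3005² ✓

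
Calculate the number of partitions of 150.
40853235313

p(n) counts ways to write n as a sum of positive integers (order ignored).
Euler's pentagonal recurrence: p(k) = p(k-1) + p(k-2) - p(k-5) - p(k-7) + p(k-12) + p(k-15) - ... (offsets j(3j∓1)/2, signs ++--, p(0)=1, p(<0)=0).
DP table for k = 0..149: p(0)=1, p(1)=1, p(2)=2, p(3)=3, p(4)=5, p(5)=7, p(6)=11, p(7)=15, p(8)=22, p(9)=30, p(10)=42, p(11)=56, p(12)=77, p(13)=101, p(14)=135, p(15)=176, p(16)=231, p(17)=297, p(18)=385, p(19)=490, p(20)=627, p(21)=792, p(22)=1002, p(23)=1255, p(24)=1575, p(25)=1958, p(26)=2436, p(27)=3010, p(28)=3718, p(29)=4565, p(30)=5604, p(31)=6842, p(32)=8349, p(33)=10143, p(34)=12310, p(35)=14883, p(36)=17977, p(37)=21637, p(38)=26015, p(39)=31185, p(40)=37338, p(41)=44583, p(42)=53174, p(43)=63261, p(44)=75175, p(45)=89134, p(46)=105558, p(47)=124754, p(48)=147273, p(49)=173525, p(50)=204226, p(51)=239943, p(52)=281589, p(53)=329931, p(54)=386155, p(55)=451276, p(56)=526823, p(57)=614154, p(58)=715220, p(59)=831820, p(60)=966467, p(61)=1121505, p(62)=1300156, p(63)=1505499, p(64)=1741630, p(65)=2012558, p(66)=2323520, p(67)=2679689, p(68)=3087735, p(69)=3554345, p(70)=4087968, p(71)=4697205, p(72)=5392783, p(73)=6185689, p(74)=7089500, p(75)=8118264, p(76)=9289091, p(77)=10619863, p(78)=12132164, p(79)=13848650, p(80)=15796476, p(81)=18004327, p(82)=20506255, p(83)=23338469, p(84)=26543660, p(85)=30167357, p(86)=34262962, p(87)=38887673, p(88)=44108109, p(89)=49995925, p(90)=56634173, p(91)=64112359, p(92)=72533807, p(93)=82010177, p(94)=92669720, p(95)=104651419, p(96)=118114304, p(97)=133230930, p(98)=150198136, p(99)=169229875, p(100)=190569292, p(101)=214481126, p(102)=241265379, p(103)=271248950, p(104)=304801365, p(105)=342325709, p(106)=384276336, p(107)=431149389, p(108)=483502844, p(109)=541946240, p(110)=607163746, p(111)=679903203, p(112)=761002156, p(113)=851376628, p(114)=952050665, p(115)=1064144451, p(116)=1188908248, p(117)=1327710076, p(118)=1482074143, p(119)=1653668665, p(120)=1844349560, p(121)=2056148051, p(122)=2291320912, p(123)=2552338241, p(124)=2841940500, p(125)=3163127352, p(126)=3519222692, p(127)=3913864295, p(128)=4351078600, p(129)=4835271870, p(130)=5371315400, p(131)=5964539504, p(132)=6620830889, p(133)=7346629512, p(134)=8149040695, p(135)=9035836076, p(136)=10015581680, p(137)=11097645016, p(138)=12292341831, p(139)=13610949895, p(140)=15065878135, p(141)=16670689208, p(142)=18440293320, p(143)=20390982757, p(144)=22540654445, p(145)=24908858009, p(146)=27517052599, p(147)=30388671978, p(148)=33549419497, p(149)=37027355200.
Final step: p(150) = p(149) + p(148) - p(145) - p(143) + p(138) + p(135) - p(128) - p(124) + p(115) + p(110) - p(99) - p(93) + p(80) + p(73) - p(58) - p(50) + p(33) + p(24) - p(5)
= 37027355200 + 33549419497 - 24908858009 - 20390982757 + 12292341831 + 9035836076 - 4351078600 - 2841940500 + 1064144451 + 607163746 - 169229875 - 82010177 + 15796476 + 6185689 - 715220 - 204226 + 10143 + 1575 - 7
= 40853235313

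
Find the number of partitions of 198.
3345365983698

p(n) counts ways to write n as a sum of positive integers (order ignored).
Euler's pentagonal recurrence: p(k) = p(k-1) + p(k-2) - p(k-5) - p(k-7) + p(k-12) + p(k-15) - ... (offsets j(3j∓1)/2, signs ++--, p(0)=1, p(<0)=0).
DP table for k = 0..197: p(0)=1, p(1)=1, p(2)=2, p(3)=3, p(4)=5, p(5)=7, p(6)=11, p(7)=15, p(8)=22, p(9)=30, p(10)=42, p(11)=56, p(12)=77, p(13)=101, p(14)=135, p(15)=176, p(16)=231, p(17)=297, p(18)=385, p(19)=490, p(20)=627, p(21)=792, p(22)=1002, p(23)=1255, p(24)=1575, p(25)=1958, p(26)=2436, p(27)=3010, p(28)=3718, p(29)=4565, p(30)=5604, p(31)=6842, p(32)=8349, p(33)=10143, p(34)=12310, p(35)=14883, p(36)=17977, p(37)=21637, p(38)=26015, p(39)=31185, p(40)=37338, p(41)=44583, p(42)=53174, p(43)=63261, p(44)=75175, p(45)=89134, p(46)=105558, p(47)=124754, p(48)=147273, p(49)=173525, p(50)=204226, p(51)=239943, p(52)=281589, p(53)=329931, p(54)=386155, p(55)=451276, p(56)=526823, p(57)=614154, p(58)=715220, p(59)=831820, p(60)=966467, p(61)=1121505, p(62)=1300156, p(63)=1505499, p(64)=1741630, p(65)=2012558, p(66)=2323520, p(67)=2679689, p(68)=3087735, p(69)=3554345, p(70)=4087968, p(71)=4697205, p(72)=5392783, p(73)=6185689, p(74)=7089500, p(75)=8118264, p(76)=9289091, p(77)=10619863, p(78)=12132164, p(79)=13848650, p(80)=15796476, p(81)=18004327, p(82)=20506255, p(83)=23338469, p(84)=26543660, p(85)=30167357, p(86)=34262962, p(87)=38887673, p(88)=44108109, p(89)=49995925, p(90)=56634173, p(91)=64112359, p(92)=72533807, p(93)=82010177, p(94)=92669720, p(95)=104651419, p(96)=118114304, p(97)=133230930, p(98)=150198136, p(99)=169229875, p(100)=190569292, p(101)=214481126, p(102)=241265379, p(103)=271248950, p(104)=304801365, p(105)=342325709, p(106)=384276336, p(107)=431149389, p(108)=483502844, p(109)=541946240, p(110)=607163746, p(111)=679903203, p(112)=761002156, p(113)=851376628, p(114)=952050665, p(115)=1064144451, p(116)=1188908248, p(117)=1327710076, p(118)=1482074143, p(119)=1653668665, p(120)=1844349560, p(121)=2056148051, p(122)=2291320912, p(123)=2552338241, p(124)=2841940500, p(125)=3163127352, p(126)=3519222692, p(127)=3913864295, p(128)=4351078600, p(129)=4835271870, p(130)=5371315400, p(131)=5964539504, p(132)=6620830889, p(133)=7346629512, p(134)=8149040695, p(135)=9035836076, p(136)=10015581680, p(137)=11097645016, p(138)=12292341831, p(139)=13610949895, p(140)=15065878135, p(141)=16670689208, p(142)=18440293320, p(143)=20390982757, p(144)=22540654445, p(145)=24908858009, p(146)=27517052599, p(147)=30388671978, p(148)=33549419497, p(149)=37027355200, p(150)=40853235313, p(151)=45060624582, p(152)=49686288421, p(153)=54770336324, p(154)=60356673280, p(155)=66493182097, p(156)=73232243759, p(157)=80630964769, p(158)=88751778802, p(159)=97662728555, p(160)=107438159466, p(161)=118159068427, p(162)=129913904637, p(163)=142798995930, p(164)=156919475295, p(165)=172389800255, p(166)=189334822579, p(167)=207890420102, p(168)=228204732751, p(169)=250438925115, p(170)=274768617130, p(171)=301384802048, p(172)=330495499613, p(173)=362326859895, p(174)=397125074750, p(175)=435157697830, p(176)=476715857290, p(177)=522115831195, p(178)=571701605655, p(179)=625846753120, p(180)=684957390936, p(181)=749474411781, p(182)=819876908323, p(183)=896684817527, p(184)=980462880430, p(185)=1071823774337, p(186)=1171432692373, p(187)=1280011042268, p(188)=1398341745571, p(189)=1527273599625, p(190)=1667727404093, p(191)=1820701100652, p(192)=1987276856363, p(193)=2168627105469, p(194)=2366022741845, p(195)=2580840212973, p(196)=2814570987591, p(197)=3068829878530.
Final step: p(198) = p(197) + p(196) - p(193) - p(191) + p(186) + p(183) - p(176) - p(172) + p(163) + p(158) - p(147) - p(141) + p(128) + p(121) - p(106) - p(98) + p(81) + p(72) - p(53) - p(43) + p(22) + p(11)
= 3068829878530 + 2814570987591 - 2168627105469 - 1820701100652 + 1171432692373 + 896684817527 - 476715857290 - 330495499613 + 142798995930 + 88751778802 - 30388671978 - 16670689208 + 4351078600 + 2056148051 - 384276336 - 150198136 + 18004327 + 5392783 - 329931 - 63261 + 1002 + 56
= 3345365983698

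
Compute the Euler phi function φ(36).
12

36 = 2^2 × 3^2
φ(n) = n × ∏(1 - 1/p) for each prime p dividing n
φ(36) = 36 × (1 - 1/2) × (1 - 1/3) = 12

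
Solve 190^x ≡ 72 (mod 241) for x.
158

Baby-step giant-step with step n = ⌈√241⌉ = 16.
Baby steps 190^j mod 241 (j:value) for j=0..15: 0:1, 1:190, 2:191, 3:140, 4:90, 5:230, 6:79, 7:68, 8:147, 9:215, 10:121, 11:95, 12:216, 13:70, 14:45, 15:115.
Giant-step multiplier: 190^(-16) ≡ 190^(240-16) = 190^224 ≡ 119 (mod 241).
Giant steps γ_i = 72·119^i mod 241: γ_0=72, γ_1=133, γ_2=162, γ_3=239, γ_4=3, γ_5=116, γ_6=67, γ_7=20, γ_8=211, γ_9=45 (in table at j=14).
x = i·n + j = 9·16 + 14 = 158.
Check: 190^158 ≡ 72 (mod 241).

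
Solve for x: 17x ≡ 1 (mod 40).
33

gcd(17, 40) = 1, so the inverse exists.
Extended Euclidean algorithm on (40, 17):
40 = 2 × 17 + 6  ⟹  6 = (1)·40 + (-2)·17
17 = 2 × 6 + 5  ⟹  5 = (-2)·40 + (5)·17
6 = 1 × 5 + 1  ⟹  1 = (3)·40 + (-7)·17
So (-7)·17 ≡ 1 (mod 40), i.e. 17^(-1) ≡ -7 ≡ 33 (mod 40).
Check: 17 × 33 = 561 ≡ 1 (mod 40)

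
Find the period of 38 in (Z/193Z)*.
192

193 is prime, so ord(38) divides φ(193) = 192.
Divisors of 192: 1, 2, 3, 4, 6, 8, 12, 16, 24, 32, 48, 64, 96, 192.
Repeated squaring: 38^1 ≡ 38, 38^2 ≡ 93, 38^4 ≡ 157, 38^8 ≡ 138, 38^16 ≡ 130, 38^32 ≡ 109, 38^64 ≡ 108, 38^128 ≡ 84 (mod 193).
Test 38^d mod 193 for each divisor d in increasing order:
38^1 ≡ 38
38^2 ≡ 93
38^3 = 38^2·38^1 ≡ 60
38^4 ≡ 157
38^6 = 38^4·38^2 ≡ 126
38^8 ≡ 138
38^12 = 38^8·38^4 ≡ 50
38^16 ≡ 130
38^24 = 38^16·38^8 ≡ 184
38^32 ≡ 109
38^48 = 38^32·38^16 ≡ 81
38^64 ≡ 108
38^96 = 38^64·38^32 ≡ 192
38^192 = 38^128·38^64 ≡ 1  ← first divisor giving 1
The order is 192.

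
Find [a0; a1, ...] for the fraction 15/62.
[0; 4, 7, 2]

Euclidean algorithm steps:
15 = 0 × 62 + 15
62 = 4 × 15 + 2
15 = 7 × 2 + 1
2 = 2 × 1 + 0
Continued fraction: [0; 4, 7, 2]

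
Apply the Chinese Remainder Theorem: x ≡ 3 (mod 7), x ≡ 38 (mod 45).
38

Using Chinese Remainder Theorem:
M = 7 × 45 = 315
M1 = 45, M2 = 7
y1 = 45^(-1) mod 7 = 5
y2 = 7^(-1) mod 45 = 13
x = (3×45×5 + 38×7×13) mod 315 = 38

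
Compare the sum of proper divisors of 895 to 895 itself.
deficient

Proper divisors of 895: sum = 1 + 5 + 179 = 185
Since 185 < 895, 895 is deficient.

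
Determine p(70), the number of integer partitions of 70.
4087968

p(n) counts ways to write n as a sum of positive integers (order ignored).
Euler's pentagonal recurrence: p(k) = p(k-1) + p(k-2) - p(k-5) - p(k-7) + p(k-12) + p(k-15) - ... (offsets j(3j∓1)/2, signs ++--, p(0)=1, p(<0)=0).
DP table for k = 0..69: p(0)=1, p(1)=1, p(2)=2, p(3)=3, p(4)=5, p(5)=7, p(6)=11, p(7)=15, p(8)=22, p(9)=30, p(10)=42, p(11)=56, p(12)=77, p(13)=101, p(14)=135, p(15)=176, p(16)=231, p(17)=297, p(18)=385, p(19)=490, p(20)=627, p(21)=792, p(22)=1002, p(23)=1255, p(24)=1575, p(25)=1958, p(26)=2436, p(27)=3010, p(28)=3718, p(29)=4565, p(30)=5604, p(31)=6842, p(32)=8349, p(33)=10143, p(34)=12310, p(35)=14883, p(36)=17977, p(37)=21637, p(38)=26015, p(39)=31185, p(40)=37338, p(41)=44583, p(42)=53174, p(43)=63261, p(44)=75175, p(45)=89134, p(46)=105558, p(47)=124754, p(48)=147273, p(49)=173525, p(50)=204226, p(51)=239943, p(52)=281589, p(53)=329931, p(54)=386155, p(55)=451276, p(56)=526823, p(57)=614154, p(58)=715220, p(59)=831820, p(60)=966467, p(61)=1121505, p(62)=1300156, p(63)=1505499, p(64)=1741630, p(65)=2012558, p(66)=2323520, p(67)=2679689, p(68)=3087735, p(69)=3554345.
Final step: p(70) = p(69) + p(68) - p(65) - p(63) + p(58) + p(55) - p(48) - p(44) + p(35) + p(30) - p(19) - p(13) + p(0)
= 3554345 + 3087735 - 2012558 - 1505499 + 715220 + 451276 - 147273 - 75175 + 14883 + 5604 - 490 - 101 + 1
= 4087968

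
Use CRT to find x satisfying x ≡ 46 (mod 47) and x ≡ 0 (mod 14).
140

Using Chinese Remainder Theorem:
M = 47 × 14 = 658
M1 = 14, M2 = 47
y1 = 14^(-1) mod 47 = 37
y2 = 47^(-1) mod 14 = 3
x = (46×14×37 + 0×47×3) mod 658 = 140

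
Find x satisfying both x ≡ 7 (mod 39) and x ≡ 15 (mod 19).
319

Using Chinese Remainder Theorem:
M = 39 × 19 = 741
M1 = 19, M2 = 39
y1 = 19^(-1) mod 39 = 37
y2 = 39^(-1) mod 19 = 1
x = (7×19×37 + 15×39×1) mod 741 = 319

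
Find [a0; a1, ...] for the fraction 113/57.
[1; 1, 56]

Euclidean algorithm steps:
113 = 1 × 57 + 56
57 = 1 × 56 + 1
56 = 56 × 1 + 0
Continued fraction: [1; 1, 56]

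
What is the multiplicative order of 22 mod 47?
46

47 is prime, so ord(22) divides φ(47) = 46.
Divisors of 46: 1, 2, 23, 46.
Repeated squaring: 22^1 ≡ 22, 22^2 ≡ 14, 22^4 ≡ 8, 22^8 ≡ 17, 22^16 ≡ 7, 22^32 ≡ 2 (mod 47).
Test 22^d mod 47 for each divisor d in increasing order:
22^1 ≡ 22
22^2 ≡ 14
22^23 = 22^16·22^4·22^2·22^1 ≡ 46
22^46 = 22^32·22^8·22^4·22^2 ≡ 1  ← first divisor giving 1
The order is 46.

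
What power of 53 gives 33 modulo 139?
117

Baby-step giant-step with step n = ⌈√139⌉ = 12.
Baby steps 53^j mod 139 (j:value) for j=0..11: 0:1, 1:53, 2:29, 3:8, 4:7, 5:93, 6:64, 7:56, 8:49, 9:95, 10:31, 11:114.
Giant-step multiplier: 53^(-12) ≡ 53^(138-12) = 53^126 ≡ 77 (mod 139).
Giant steps γ_i = 33·77^i mod 139: γ_0=33, γ_1=39, γ_2=84, γ_3=74, γ_4=138, γ_5=62, γ_6=48, γ_7=82, γ_8=59, γ_9=95 (in table at j=9).
x = i·n + j = 9·12 + 9 = 117.
Check: 53^117 ≡ 33 (mod 139).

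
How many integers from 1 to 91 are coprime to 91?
72

91 = 7 × 13
φ(n) = n × ∏(1 - 1/p) for each prime p dividing n
φ(91) = 91 × (1 - 1/7) × (1 - 1/13) = 72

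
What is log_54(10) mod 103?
63

Baby-step giant-step with step n = ⌈√103⌉ = 11.
Baby steps 54^j mod 103 (j:value) for j=0..10: 0:1, 1:54, 2:32, 3:80, 4:97, 5:88, 6:14, 7:35, 8:36, 9:90, 10:19.
Giant-step multiplier: 54^(-11) ≡ 54^(102-11) = 54^91 ≡ 77 (mod 103).
Giant steps γ_i = 10·77^i mod 103: γ_0=10, γ_1=49, γ_2=65, γ_3=61, γ_4=62, γ_5=36 (in table at j=8).
x = i·n + j = 5·11 + 8 = 63.
Check: 54^63 ≡ 10 (mod 103).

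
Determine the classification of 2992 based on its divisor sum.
abundant

Proper divisors of 2992: sum = 1 + 2 + 4 + 8 + 11 + 16 + 17 + 22 + ... + 272 + 374 + 748 + 1496 (19 divisors) = 3704
Since 3704 > 2992, 2992 is abundant.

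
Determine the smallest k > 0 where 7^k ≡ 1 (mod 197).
98

197 is prime, so ord(7) divides φ(197) = 196.
Divisors of 196: 1, 2, 4, 7, 14, 28, 49, 98, 196.
Repeated squaring: 7^1 ≡ 7, 7^2 ≡ 49, 7^4 ≡ 37, 7^8 ≡ 187, 7^16 ≡ 100, 7^32 ≡ 150, 7^64 ≡ 42, 7^128 ≡ 188 (mod 197).
Test 7^d mod 197 for each divisor d in increasing order:
7^1 ≡ 7
7^2 ≡ 49
7^4 ≡ 37
7^7 = 7^4·7^2·7^1 ≡ 83
7^14 = 7^8·7^4·7^2 ≡ 191
7^28 = 7^16·7^8·7^4 ≡ 36
7^49 = 7^32·7^16·7^1 ≡ 196
7^98 = 7^64·7^32·7^2 ≡ 1  ← first divisor giving 1
The order is 98.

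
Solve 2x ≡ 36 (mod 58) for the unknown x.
x ≡ 18 (mod 29)

gcd(2, 58) = 2, which divides 36, so solutions exist.
Divide through by 2: x ≡ 18 (mod 29).
The coefficient of x is now 1, so x ≡ 18 (mod 29).
Check: 2 × 18 = 36 ≡ 36 (mod 58).
x ≡ 18 (mod 29), giving 2 solutions mod 58.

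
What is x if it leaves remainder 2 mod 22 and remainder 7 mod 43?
222

Using Chinese Remainder Theorem:
M = 22 × 43 = 946
M1 = 43, M2 = 22
y1 = 43^(-1) mod 22 = 21
y2 = 22^(-1) mod 43 = 2
x = (2×43×21 + 7×22×2) mod 946 = 222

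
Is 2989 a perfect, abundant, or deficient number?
deficient

Proper divisors of 2989: sum = 1 + 7 + 49 + 61 + 427 = 545
Since 545 < 2989, 2989 is deficient.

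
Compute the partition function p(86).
34262962

p(n) counts ways to write n as a sum of positive integers (order ignored).
Euler's pentagonal recurrence: p(k) = p(k-1) + p(k-2) - p(k-5) - p(k-7) + p(k-12) + p(k-15) - ... (offsets j(3j∓1)/2, signs ++--, p(0)=1, p(<0)=0).
DP table for k = 0..85: p(0)=1, p(1)=1, p(2)=2, p(3)=3, p(4)=5, p(5)=7, p(6)=11, p(7)=15, p(8)=22, p(9)=30, p(10)=42, p(11)=56, p(12)=77, p(13)=101, p(14)=135, p(15)=176, p(16)=231, p(17)=297, p(18)=385, p(19)=490, p(20)=627, p(21)=792, p(22)=1002, p(23)=1255, p(24)=1575, p(25)=1958, p(26)=2436, p(27)=3010, p(28)=3718, p(29)=4565, p(30)=5604, p(31)=6842, p(32)=8349, p(33)=10143, p(34)=12310, p(35)=14883, p(36)=17977, p(37)=21637, p(38)=26015, p(39)=31185, p(40)=37338, p(41)=44583, p(42)=53174, p(43)=63261, p(44)=75175, p(45)=89134, p(46)=105558, p(47)=124754, p(48)=147273, p(49)=173525, p(50)=204226, p(51)=239943, p(52)=281589, p(53)=329931, p(54)=386155, p(55)=451276, p(56)=526823, p(57)=614154, p(58)=715220, p(59)=831820, p(60)=966467, p(61)=1121505, p(62)=1300156, p(63)=1505499, p(64)=1741630, p(65)=2012558, p(66)=2323520, p(67)=2679689, p(68)=3087735, p(69)=3554345, p(70)=4087968, p(71)=4697205, p(72)=5392783, p(73)=6185689, p(74)=7089500, p(75)=8118264, p(76)=9289091, p(77)=10619863, p(78)=12132164, p(79)=13848650, p(80)=15796476, p(81)=18004327, p(82)=20506255, p(83)=23338469, p(84)=26543660, p(85)=30167357.
Final step: p(86) = p(85) + p(84) - p(81) - p(79) + p(74) + p(71) - p(64) - p(60) + p(51) + p(46) - p(35) - p(29) + p(16) + p(9)
= 30167357 + 26543660 - 18004327 - 13848650 + 7089500 + 4697205 - 1741630 - 966467 + 239943 + 105558 - 14883 - 4565 + 231 + 30
= 34262962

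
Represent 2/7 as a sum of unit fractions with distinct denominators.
1/4 + 1/28

Greedy algorithm:
2/7: ceiling(7/2) = 4, use 1/4
1/28: ceiling(28/1) = 28, use 1/28
Result: 2/7 = 1/4 + 1/28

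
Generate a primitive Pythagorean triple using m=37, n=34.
(213, 2516, 2525)

Euclid's formula: a = m² - n², b = 2mn, c = m² + n²
m = 37, n = 34
a = 37² - 34² = 1369 - 1156 = 213
b = 2 × 37 × 34 = 2516
c = 37² + 34² = 1369 + 1156 = 2525
Verification: 213² + 2516² = 45369 + 6330256 = 6375625 = 2525² ✓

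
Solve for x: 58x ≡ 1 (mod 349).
343

gcd(58, 349) = 1, so the inverse exists.
Extended Euclidean algorithm on (349, 58):
349 = 6 × 58 + 1  ⟹  1 = (1)·349 + (-6)·58
So (-6)·58 ≡ 1 (mod 349), i.e. 58^(-1) ≡ -6 ≡ 343 (mod 349).
Check: 58 × 343 = 19894 ≡ 1 (mod 349)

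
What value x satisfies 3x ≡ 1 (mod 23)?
8

gcd(3, 23) = 1, so the inverse exists.
Extended Euclidean algorithm on (23, 3):
23 = 7 × 3 + 2  ⟹  2 = (1)·23 + (-7)·3
3 = 1 × 2 + 1  ⟹  1 = (-1)·23 + (8)·3
So (8)·3 ≡ 1 (mod 23), i.e. 3^(-1) ≡ 8 (mod 23).
Check: 3 × 8 = 24 ≡ 1 (mod 23)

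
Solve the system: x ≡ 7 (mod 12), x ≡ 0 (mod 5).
55

Using Chinese Remainder Theorem:
M = 12 × 5 = 60
M1 = 5, M2 = 12
y1 = 5^(-1) mod 12 = 5
y2 = 12^(-1) mod 5 = 3
x = (7×5×5 + 0×12×3) mod 60 = 55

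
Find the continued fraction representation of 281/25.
[11; 4, 6]

Euclidean algorithm steps:
281 = 11 × 25 + 6
25 = 4 × 6 + 1
6 = 6 × 1 + 0
Continued fraction: [11; 4, 6]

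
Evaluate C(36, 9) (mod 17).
0

Using Lucas' theorem:
Write n=36 and k=9 in base 17:
n in base 17: [2, 2]
k in base 17: [0, 9]
C(36,9) mod 17 = ∏ C(n_i, k_i) mod 17
Digit binomials (mod 17): C(2,0) = 1; C(2,9) = 0 (k_i > n_i)
Product: 1 × 0 = 0 ≡ 0 (mod 17)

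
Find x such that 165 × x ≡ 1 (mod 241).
130

gcd(165, 241) = 1, so the inverse exists.
Extended Euclidean algorithm on (241, 165):
241 = 1 × 165 + 76  ⟹  76 = (1)·241 + (-1)·165
165 = 2 × 76 + 13  ⟹  13 = (-2)·241 + (3)·165
76 = 5 × 13 + 11  ⟹  11 = (11)·241 + (-16)·165
13 = 1 × 11 + 2  ⟹  2 = (-13)·241 + (19)·165
11 = 5 × 2 + 1  ⟹  1 = (76)·241 + (-111)·165
So (-111)·165 ≡ 1 (mod 241), i.e. 165^(-1) ≡ -111 ≡ 130 (mod 241).
Check: 165 × 130 = 21450 ≡ 1 (mod 241)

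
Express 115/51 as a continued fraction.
[2; 3, 1, 12]

Euclidean algorithm steps:
115 = 2 × 51 + 13
51 = 3 × 13 + 12
13 = 1 × 12 + 1
12 = 12 × 1 + 0
Continued fraction: [2; 3, 1, 12]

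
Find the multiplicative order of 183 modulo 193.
192

193 is prime, so ord(183) divides φ(193) = 192.
Divisors of 192: 1, 2, 3, 4, 6, 8, 12, 16, 24, 32, 48, 64, 96, 192.
Repeated squaring: 183^1 ≡ 183, 183^2 ≡ 100, 183^4 ≡ 157, 183^8 ≡ 138, 183^16 ≡ 130, 183^32 ≡ 109, 183^64 ≡ 108, 183^128 ≡ 84 (mod 193).
Test 183^d mod 193 for each divisor d in increasing order:
183^1 ≡ 183
183^2 ≡ 100
183^3 = 183^2·183^1 ≡ 158
183^4 ≡ 157
183^6 = 183^4·183^2 ≡ 67
183^8 ≡ 138
183^12 = 183^8·183^4 ≡ 50
183^16 ≡ 130
183^24 = 183^16·183^8 ≡ 184
183^32 ≡ 109
183^48 = 183^32·183^16 ≡ 81
183^64 ≡ 108
183^96 = 183^64·183^32 ≡ 192
183^192 = 183^128·183^64 ≡ 1  ← first divisor giving 1
The order is 192.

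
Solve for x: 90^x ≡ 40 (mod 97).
73

Baby-step giant-step with step n = ⌈√97⌉ = 10.
Baby steps 90^j mod 97 (j:value) for j=0..9: 0:1, 1:90, 2:49, 3:45, 4:73, 5:71, 6:85, 7:84, 8:91, 9:42.
Giant-step multiplier: 90^(-10) ≡ 90^(96-10) = 90^86 ≡ 32 (mod 97).
Giant steps γ_i = 40·32^i mod 97: γ_0=40, γ_1=19, γ_2=26, γ_3=56, γ_4=46, γ_5=17, γ_6=59, γ_7=45 (in table at j=3).
x = i·n + j = 7·10 + 3 = 73.
Check: 90^73 ≡ 40 (mod 97).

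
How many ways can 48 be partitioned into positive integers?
147273

p(n) counts ways to write n as a sum of positive integers (order ignored).
Euler's pentagonal recurrence: p(k) = p(k-1) + p(k-2) - p(k-5) - p(k-7) + p(k-12) + p(k-15) - ... (offsets j(3j∓1)/2, signs ++--, p(0)=1, p(<0)=0).
DP table for k = 0..47: p(0)=1, p(1)=1, p(2)=2, p(3)=3, p(4)=5, p(5)=7, p(6)=11, p(7)=15, p(8)=22, p(9)=30, p(10)=42, p(11)=56, p(12)=77, p(13)=101, p(14)=135, p(15)=176, p(16)=231, p(17)=297, p(18)=385, p(19)=490, p(20)=627, p(21)=792, p(22)=1002, p(23)=1255, p(24)=1575, p(25)=1958, p(26)=2436, p(27)=3010, p(28)=3718, p(29)=4565, p(30)=5604, p(31)=6842, p(32)=8349, p(33)=10143, p(34)=12310, p(35)=14883, p(36)=17977, p(37)=21637, p(38)=26015, p(39)=31185, p(40)=37338, p(41)=44583, p(42)=53174, p(43)=63261, p(44)=75175, p(45)=89134, p(46)=105558, p(47)=124754.
Final step: p(48) = p(47) + p(46) - p(43) - p(41) + p(36) + p(33) - p(26) - p(22) + p(13) + p(8)
= 124754 + 105558 - 63261 - 44583 + 17977 + 10143 - 2436 - 1002 + 101 + 22
= 147273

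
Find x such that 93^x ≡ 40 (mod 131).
79

Baby-step giant-step with step n = ⌈√131⌉ = 12.
Baby steps 93^j mod 131 (j:value) for j=0..11: 0:1, 1:93, 2:3, 3:17, 4:9, 5:51, 6:27, 7:22, 8:81, 9:66, 10:112, 11:67.
Giant-step multiplier: 93^(-12) ≡ 93^(130-12) = 93^118 ≡ 108 (mod 131).
Giant steps γ_i = 40·108^i mod 131: γ_0=40, γ_1=128, γ_2=69, γ_3=116, γ_4=83, γ_5=56, γ_6=22 (in table at j=7).
x = i·n + j = 6·12 + 7 = 79.
Check: 93^79 ≡ 40 (mod 131).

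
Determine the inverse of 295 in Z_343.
50

gcd(295, 343) = 1, so the inverse exists.
Extended Euclidean algorithm on (343, 295):
343 = 1 × 295 + 48  ⟹  48 = (1)·343 + (-1)·295
295 = 6 × 48 + 7  ⟹  7 = (-6)·343 + (7)·295
48 = 6 × 7 + 6  ⟹  6 = (37)·343 + (-43)·295
7 = 1 × 6 + 1  ⟹  1 = (-43)·343 + (50)·295
So (50)·295 ≡ 1 (mod 343), i.e. 295^(-1) ≡ 50 (mod 343).
Check: 295 × 50 = 14750 ≡ 1 (mod 343)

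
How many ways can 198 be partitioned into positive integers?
3345365983698

p(n) counts ways to write n as a sum of positive integers (order ignored).
Euler's pentagonal recurrence: p(k) = p(k-1) + p(k-2) - p(k-5) - p(k-7) + p(k-12) + p(k-15) - ... (offsets j(3j∓1)/2, signs ++--, p(0)=1, p(<0)=0).
DP table for k = 0..197: p(0)=1, p(1)=1, p(2)=2, p(3)=3, p(4)=5, p(5)=7, p(6)=11, p(7)=15, p(8)=22, p(9)=30, p(10)=42, p(11)=56, p(12)=77, p(13)=101, p(14)=135, p(15)=176, p(16)=231, p(17)=297, p(18)=385, p(19)=490, p(20)=627, p(21)=792, p(22)=1002, p(23)=1255, p(24)=1575, p(25)=1958, p(26)=2436, p(27)=3010, p(28)=3718, p(29)=4565, p(30)=5604, p(31)=6842, p(32)=8349, p(33)=10143, p(34)=12310, p(35)=14883, p(36)=17977, p(37)=21637, p(38)=26015, p(39)=31185, p(40)=37338, p(41)=44583, p(42)=53174, p(43)=63261, p(44)=75175, p(45)=89134, p(46)=105558, p(47)=124754, p(48)=147273, p(49)=173525, p(50)=204226, p(51)=239943, p(52)=281589, p(53)=329931, p(54)=386155, p(55)=451276, p(56)=526823, p(57)=614154, p(58)=715220, p(59)=831820, p(60)=966467, p(61)=1121505, p(62)=1300156, p(63)=1505499, p(64)=1741630, p(65)=2012558, p(66)=2323520, p(67)=2679689, p(68)=3087735, p(69)=3554345, p(70)=4087968, p(71)=4697205, p(72)=5392783, p(73)=6185689, p(74)=7089500, p(75)=8118264, p(76)=9289091, p(77)=10619863, p(78)=12132164, p(79)=13848650, p(80)=15796476, p(81)=18004327, p(82)=20506255, p(83)=23338469, p(84)=26543660, p(85)=30167357, p(86)=34262962, p(87)=38887673, p(88)=44108109, p(89)=49995925, p(90)=56634173, p(91)=64112359, p(92)=72533807, p(93)=82010177, p(94)=92669720, p(95)=104651419, p(96)=118114304, p(97)=133230930, p(98)=150198136, p(99)=169229875, p(100)=190569292, p(101)=214481126, p(102)=241265379, p(103)=271248950, p(104)=304801365, p(105)=342325709, p(106)=384276336, p(107)=431149389, p(108)=483502844, p(109)=541946240, p(110)=607163746, p(111)=679903203, p(112)=761002156, p(113)=851376628, p(114)=952050665, p(115)=1064144451, p(116)=1188908248, p(117)=1327710076, p(118)=1482074143, p(119)=1653668665, p(120)=1844349560, p(121)=2056148051, p(122)=2291320912, p(123)=2552338241, p(124)=2841940500, p(125)=3163127352, p(126)=3519222692, p(127)=3913864295, p(128)=4351078600, p(129)=4835271870, p(130)=5371315400, p(131)=5964539504, p(132)=6620830889, p(133)=7346629512, p(134)=8149040695, p(135)=9035836076, p(136)=10015581680, p(137)=11097645016, p(138)=12292341831, p(139)=13610949895, p(140)=15065878135, p(141)=16670689208, p(142)=18440293320, p(143)=20390982757, p(144)=22540654445, p(145)=24908858009, p(146)=27517052599, p(147)=30388671978, p(148)=33549419497, p(149)=37027355200, p(150)=40853235313, p(151)=45060624582, p(152)=49686288421, p(153)=54770336324, p(154)=60356673280, p(155)=66493182097, p(156)=73232243759, p(157)=80630964769, p(158)=88751778802, p(159)=97662728555, p(160)=107438159466, p(161)=118159068427, p(162)=129913904637, p(163)=142798995930, p(164)=156919475295, p(165)=172389800255, p(166)=189334822579, p(167)=207890420102, p(168)=228204732751, p(169)=250438925115, p(170)=274768617130, p(171)=301384802048, p(172)=330495499613, p(173)=362326859895, p(174)=397125074750, p(175)=435157697830, p(176)=476715857290, p(177)=522115831195, p(178)=571701605655, p(179)=625846753120, p(180)=684957390936, p(181)=749474411781, p(182)=819876908323, p(183)=896684817527, p(184)=980462880430, p(185)=1071823774337, p(186)=1171432692373, p(187)=1280011042268, p(188)=1398341745571, p(189)=1527273599625, p(190)=1667727404093, p(191)=1820701100652, p(192)=1987276856363, p(193)=2168627105469, p(194)=2366022741845, p(195)=2580840212973, p(196)=2814570987591, p(197)=3068829878530.
Final step: p(198) = p(197) + p(196) - p(193) - p(191) + p(186) + p(183) - p(176) - p(172) + p(163) + p(158) - p(147) - p(141) + p(128) + p(121) - p(106) - p(98) + p(81) + p(72) - p(53) - p(43) + p(22) + p(11)
= 3068829878530 + 2814570987591 - 2168627105469 - 1820701100652 + 1171432692373 + 896684817527 - 476715857290 - 330495499613 + 142798995930 + 88751778802 - 30388671978 - 16670689208 + 4351078600 + 2056148051 - 384276336 - 150198136 + 18004327 + 5392783 - 329931 - 63261 + 1002 + 56
= 3345365983698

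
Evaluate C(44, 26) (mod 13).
3

Using Lucas' theorem:
Write n=44 and k=26 in base 13:
n in base 13: [3, 5]
k in base 13: [2, 0]
C(44,26) mod 13 = ∏ C(n_i, k_i) mod 13
Digit binomials (mod 13): C(3,2) = 3; C(5,0) = 1
Product: 3 × 1 = 3 ≡ 3 (mod 13)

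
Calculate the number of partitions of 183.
896684817527

p(n) counts ways to write n as a sum of positive integers (order ignored).
Euler's pentagonal recurrence: p(k) = p(k-1) + p(k-2) - p(k-5) - p(k-7) + p(k-12) + p(k-15) - ... (offsets j(3j∓1)/2, signs ++--, p(0)=1, p(<0)=0).
DP table for k = 0..182: p(0)=1, p(1)=1, p(2)=2, p(3)=3, p(4)=5, p(5)=7, p(6)=11, p(7)=15, p(8)=22, p(9)=30, p(10)=42, p(11)=56, p(12)=77, p(13)=101, p(14)=135, p(15)=176, p(16)=231, p(17)=297, p(18)=385, p(19)=490, p(20)=627, p(21)=792, p(22)=1002, p(23)=1255, p(24)=1575, p(25)=1958, p(26)=2436, p(27)=3010, p(28)=3718, p(29)=4565, p(30)=5604, p(31)=6842, p(32)=8349, p(33)=10143, p(34)=12310, p(35)=14883, p(36)=17977, p(37)=21637, p(38)=26015, p(39)=31185, p(40)=37338, p(41)=44583, p(42)=53174, p(43)=63261, p(44)=75175, p(45)=89134, p(46)=105558, p(47)=124754, p(48)=147273, p(49)=173525, p(50)=204226, p(51)=239943, p(52)=281589, p(53)=329931, p(54)=386155, p(55)=451276, p(56)=526823, p(57)=614154, p(58)=715220, p(59)=831820, p(60)=966467, p(61)=1121505, p(62)=1300156, p(63)=1505499, p(64)=1741630, p(65)=2012558, p(66)=2323520, p(67)=2679689, p(68)=3087735, p(69)=3554345, p(70)=4087968, p(71)=4697205, p(72)=5392783, p(73)=6185689, p(74)=7089500, p(75)=8118264, p(76)=9289091, p(77)=10619863, p(78)=12132164, p(79)=13848650, p(80)=15796476, p(81)=18004327, p(82)=20506255, p(83)=23338469, p(84)=26543660, p(85)=30167357, p(86)=34262962, p(87)=38887673, p(88)=44108109, p(89)=49995925, p(90)=56634173, p(91)=64112359, p(92)=72533807, p(93)=82010177, p(94)=92669720, p(95)=104651419, p(96)=118114304, p(97)=133230930, p(98)=150198136, p(99)=169229875, p(100)=190569292, p(101)=214481126, p(102)=241265379, p(103)=271248950, p(104)=304801365, p(105)=342325709, p(106)=384276336, p(107)=431149389, p(108)=483502844, p(109)=541946240, p(110)=607163746, p(111)=679903203, p(112)=761002156, p(113)=851376628, p(114)=952050665, p(115)=1064144451, p(116)=1188908248, p(117)=1327710076, p(118)=1482074143, p(119)=1653668665, p(120)=1844349560, p(121)=2056148051, p(122)=2291320912, p(123)=2552338241, p(124)=2841940500, p(125)=3163127352, p(126)=3519222692, p(127)=3913864295, p(128)=4351078600, p(129)=4835271870, p(130)=5371315400, p(131)=5964539504, p(132)=6620830889, p(133)=7346629512, p(134)=8149040695, p(135)=9035836076, p(136)=10015581680, p(137)=11097645016, p(138)=12292341831, p(139)=13610949895, p(140)=15065878135, p(141)=16670689208, p(142)=18440293320, p(143)=20390982757, p(144)=22540654445, p(145)=24908858009, p(146)=27517052599, p(147)=30388671978, p(148)=33549419497, p(149)=37027355200, p(150)=40853235313, p(151)=45060624582, p(152)=49686288421, p(153)=54770336324, p(154)=60356673280, p(155)=66493182097, p(156)=73232243759, p(157)=80630964769, p(158)=88751778802, p(159)=97662728555, p(160)=107438159466, p(161)=118159068427, p(162)=129913904637, p(163)=142798995930, p(164)=156919475295, p(165)=172389800255, p(166)=189334822579, p(167)=207890420102, p(168)=228204732751, p(169)=250438925115, p(170)=274768617130, p(171)=301384802048, p(172)=330495499613, p(173)=362326859895, p(174)=397125074750, p(175)=435157697830, p(176)=476715857290, p(177)=522115831195, p(178)=571701605655, p(179)=625846753120, p(180)=684957390936, p(181)=749474411781, p(182)=819876908323.
Final step: p(183) = p(182) + p(181) - p(178) - p(176) + p(171) + p(168) - p(161) - p(157) + p(148) + p(143) - p(132) - p(126) + p(113) + p(106) - p(91) - p(83) + p(66) + p(57) - p(38) - p(28) + p(7)
= 819876908323 + 749474411781 - 571701605655 - 476715857290 + 301384802048 + 228204732751 - 118159068427 - 80630964769 + 33549419497 + 20390982757 - 6620830889 - 3519222692 + 851376628 + 384276336 - 64112359 - 23338469 + 2323520 + 614154 - 26015 - 3718 + 15
= 896684817527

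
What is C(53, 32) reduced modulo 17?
0

Using Lucas' theorem:
Write n=53 and k=32 in base 17:
n in base 17: [3, 2]
k in base 17: [1, 15]
C(53,32) mod 17 = ∏ C(n_i, k_i) mod 17
Digit binomials (mod 17): C(3,1) = 3; C(2,15) = 0 (k_i > n_i)
Product: 3 × 0 = 0 ≡ 0 (mod 17)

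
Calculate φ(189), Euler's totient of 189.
108

189 = 3^3 × 7
φ(n) = n × ∏(1 - 1/p) for each prime p dividing n
φ(189) = 189 × (1 - 1/3) × (1 - 1/7) = 108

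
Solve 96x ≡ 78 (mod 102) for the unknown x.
x ≡ 4 (mod 17)

gcd(96, 102) = 6, which divides 78, so solutions exist.
Divide through by 6: 16x ≡ 13 (mod 17).
Find 16^(-1) mod 17 by the extended Euclidean algorithm:
17 = 1 × 16 + 1  ⟹  1 = (1)·17 + (-1)·16
So (-1)·16 ≡ 1 (mod 17), i.e. 16^(-1) ≡ -1 ≡ 16 (mod 17).
x ≡ 16 × 13 = 208 ≡ 4 (mod 17).
Check: 96 × 4 = 384 ≡ 78 (mod 102).
x ≡ 4 (mod 17), giving 6 solutions mod 102.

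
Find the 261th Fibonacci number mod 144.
2

Matrix identity: Q^n = [[F_(n+1), F_n], [F_n, F_(n-1)]] with Q = [[1,1],[1,0]].
n = 261 = 100000101₂. Square-and-multiply, entries mod 144:
Q^1 = [[1,1],[1,0]]
Q^2 = (Q^1)² = [[2,1],[1,1]]
Q^4 = (Q^2)² = [[5,3],[3,2]]
Q^8 = (Q^4)² = [[34,21],[21,13]]
Q^16 = (Q^8)² = [[13,123],[123,34]]
Q^32 = (Q^16)² = [[34,21],[21,13]]
Q^65 = (Q^32)²·Q = [[136,13],[13,123]]
Q^130 = (Q^65)² = [[89,55],[55,34]]
Q^261 = (Q^130)²·Q = [[143,2],[2,141]]
F_261 mod 144 = Q^261[0][1] = 2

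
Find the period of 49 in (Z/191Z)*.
5

191 is prime, so ord(49) divides φ(191) = 190.
Divisors of 190: 1, 2, 5, 10, 19, 38, 95, 190.
Repeated squaring: 49^1 ≡ 49, 49^2 ≡ 109, 49^4 ≡ 39, 49^8 ≡ 184, 49^16 ≡ 49, 49^32 ≡ 109, 49^64 ≡ 39, 49^128 ≡ 184 (mod 191).
Test 49^d mod 191 for each divisor d in increasing order:
49^1 ≡ 49
49^2 ≡ 109
49^5 = 49^4·49^1 ≡ 1  ← first divisor giving 1
The order is 5.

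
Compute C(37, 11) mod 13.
1

Using Lucas' theorem:
Write n=37 and k=11 in base 13:
n in base 13: [2, 11]
k in base 13: [0, 11]
C(37,11) mod 13 = ∏ C(n_i, k_i) mod 13
Digit binomials (mod 13): C(2,0) = 1; C(11,11) = 1
Product: 1 × 1 = 1 ≡ 1 (mod 13)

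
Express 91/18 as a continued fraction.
[5; 18]

Euclidean algorithm steps:
91 = 5 × 18 + 1
18 = 18 × 1 + 0
Continued fraction: [5; 18]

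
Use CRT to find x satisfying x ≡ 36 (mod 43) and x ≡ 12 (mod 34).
896

Using Chinese Remainder Theorem:
M = 43 × 34 = 1462
M1 = 34, M2 = 43
y1 = 34^(-1) mod 43 = 19
y2 = 43^(-1) mod 34 = 19
x = (36×34×19 + 12×43×19) mod 1462 = 896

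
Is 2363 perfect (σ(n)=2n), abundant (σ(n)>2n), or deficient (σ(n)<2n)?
deficient

Proper divisors of 2363: sum = 1 + 17 + 139 = 157
Since 157 < 2363, 2363 is deficient.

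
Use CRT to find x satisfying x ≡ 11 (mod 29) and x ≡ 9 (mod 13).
243

Using Chinese Remainder Theorem:
M = 29 × 13 = 377
M1 = 13, M2 = 29
y1 = 13^(-1) mod 29 = 9
y2 = 29^(-1) mod 13 = 9
x = (11×13×9 + 9×29×9) mod 377 = 243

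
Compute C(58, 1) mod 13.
6

Using Lucas' theorem:
Write n=58 and k=1 in base 13:
n in base 13: [4, 6]
k in base 13: [0, 1]
C(58,1) mod 13 = ∏ C(n_i, k_i) mod 13
Digit binomials (mod 13): C(4,0) = 1; C(6,1) = 6
Product: 1 × 6 = 6 ≡ 6 (mod 13)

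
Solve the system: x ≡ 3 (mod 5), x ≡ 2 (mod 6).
8

Using Chinese Remainder Theorem:
M = 5 × 6 = 30
M1 = 6, M2 = 5
y1 = 6^(-1) mod 5 = 1
y2 = 5^(-1) mod 6 = 5
x = (3×6×1 + 2×5×5) mod 30 = 8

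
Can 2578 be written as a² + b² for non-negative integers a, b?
27² + 43² (a=27, b=43)

Factorization: 2578 = 2 × 1289
By Fermat: n is sum of two squares iff every prime p ≡ 3 (mod 4) appears to even power.
All primes ≡ 3 (mod 4) appear to even power.
Search a = 0, 1, 2, … for 2578 - a² a perfect square: first hit at a = 27: 2578 - 729 = 1849 = 43².
2578 = 27² + 43² = 729 + 1849 ✓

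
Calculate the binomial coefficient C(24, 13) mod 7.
0

Using Lucas' theorem:
Write n=24 and k=13 in base 7:
n in base 7: [3, 3]
k in base 7: [1, 6]
C(24,13) mod 7 = ∏ C(n_i, k_i) mod 7
Digit binomials (mod 7): C(3,1) = 3; C(3,6) = 0 (k_i > n_i)
Product: 3 × 0 = 0 ≡ 0 (mod 7)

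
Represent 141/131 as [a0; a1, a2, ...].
[1; 13, 10]

Euclidean algorithm steps:
141 = 1 × 131 + 10
131 = 13 × 10 + 1
10 = 10 × 1 + 0
Continued fraction: [1; 13, 10]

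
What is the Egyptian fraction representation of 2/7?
1/4 + 1/28

Greedy algorithm:
2/7: ceiling(7/2) = 4, use 1/4
1/28: ceiling(28/1) = 28, use 1/28
Result: 2/7 = 1/4 + 1/28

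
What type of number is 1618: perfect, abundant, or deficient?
deficient

Proper divisors of 1618: sum = 1 + 2 + 809 = 812
Since 812 < 1618, 1618 is deficient.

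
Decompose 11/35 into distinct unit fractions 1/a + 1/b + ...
1/4 + 1/16 + 1/560

Greedy algorithm:
11/35: ceiling(35/11) = 4, use 1/4
9/140: ceiling(140/9) = 16, use 1/16
1/560: ceiling(560/1) = 560, use 1/560
Result: 11/35 = 1/4 + 1/16 + 1/560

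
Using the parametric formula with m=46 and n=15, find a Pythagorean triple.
(1891, 1380, 2341)

Euclid's formula: a = m² - n², b = 2mn, c = m² + n²
m = 46, n = 15
a = 46² - 15² = 2116 - 225 = 1891
b = 2 × 46 × 15 = 1380
c = 46² + 15² = 2116 + 225 = 2341
Verification: 1891² + 1380² = 3575881 + 1904400 = 5480281 = 2341² ✓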